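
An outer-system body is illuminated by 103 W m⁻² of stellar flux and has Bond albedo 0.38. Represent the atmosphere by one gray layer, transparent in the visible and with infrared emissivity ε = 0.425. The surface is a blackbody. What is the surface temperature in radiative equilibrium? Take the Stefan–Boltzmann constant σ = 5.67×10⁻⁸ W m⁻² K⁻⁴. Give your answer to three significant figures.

138 kelvin

At the top of the atmosphere, σT_e⁴ = S(1−α)/4 = 15.96 W m⁻², giving T_e = 129.5 K.
The surface balance (absorbed SW + ε·downward IR = σT_s⁴) with T_a⁴ = T_s⁴/2 reduces to T_s = T_e·[2/(2−ε)]^¼ = 137.5 K.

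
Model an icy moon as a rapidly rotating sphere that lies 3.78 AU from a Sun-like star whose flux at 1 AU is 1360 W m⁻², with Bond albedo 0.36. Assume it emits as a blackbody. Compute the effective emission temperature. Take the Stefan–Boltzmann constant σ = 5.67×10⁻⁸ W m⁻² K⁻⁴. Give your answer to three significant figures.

By the inverse-square law, S = 1360/3.78² = 95.18 W m⁻².
The planet absorbs (1−α)S over its disc πR² and re-emits over 4πR², so the mean absorbed flux is (1−0.36)·95.18/4 = 15.23 W m⁻².
In equilibrium σT⁴ equals this, so T = 128.0 K.

128 K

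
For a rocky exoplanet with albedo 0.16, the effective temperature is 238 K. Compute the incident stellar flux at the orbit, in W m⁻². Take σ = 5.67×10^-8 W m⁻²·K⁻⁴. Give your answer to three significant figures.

866 W m⁻²

From S(1−α)/4 = σT⁴: S = 4σT⁴/(1−α).
The emitted flux is σT⁴ = 181.9 W m⁻².
S = 4·181.9/0.84 = 866.3 W m⁻².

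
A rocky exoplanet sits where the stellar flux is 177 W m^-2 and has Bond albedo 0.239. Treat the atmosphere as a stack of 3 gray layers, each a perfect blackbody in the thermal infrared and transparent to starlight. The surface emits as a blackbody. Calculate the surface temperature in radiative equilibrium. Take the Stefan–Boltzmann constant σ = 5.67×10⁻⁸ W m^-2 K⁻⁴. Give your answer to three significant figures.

221 K

OLR = S(1−α)/4 = 33.67 W m^-2; the top layer radiates at T_e = 156.1 K.
For an N-layer opaque stack, T_s⁴ = (N+1)T_e⁴, hence T_s = (4)^(1/4)×156.1 K = 220.8 K.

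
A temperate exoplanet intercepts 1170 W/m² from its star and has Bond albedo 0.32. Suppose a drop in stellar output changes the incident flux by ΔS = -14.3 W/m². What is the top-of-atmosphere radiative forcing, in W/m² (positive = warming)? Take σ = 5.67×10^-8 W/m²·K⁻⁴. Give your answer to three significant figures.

-2.43 W/m²

TOA radiative forcing: ΔF = (1−α)ΔS/4 = 0.68·(-14.3)/4 = -2.431 W/m².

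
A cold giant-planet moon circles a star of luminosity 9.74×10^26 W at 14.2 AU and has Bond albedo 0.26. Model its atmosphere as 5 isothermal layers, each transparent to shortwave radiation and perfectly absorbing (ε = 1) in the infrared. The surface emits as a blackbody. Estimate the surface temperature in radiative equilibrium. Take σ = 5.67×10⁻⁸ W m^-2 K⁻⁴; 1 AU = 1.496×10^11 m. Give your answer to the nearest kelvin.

135 K

d = 14.2 × 1.496×10^11 m = 2.124×10^12 m.
Flux at the orbit: S = L/(4πd²) = 9.74×10^26/(4π·(2.12×10^12)²) = 17.18 W m^-2.
Top-of-atmosphere balance: σT_e⁴ = S(1−α)/4 = 3.177 W m^-2 → T_e = 86.52 K.
With N = 5 opaque layers, T_s = (N+1)^(1/4)·T_e = 6^(1/4)·86.52 = 135.4 K.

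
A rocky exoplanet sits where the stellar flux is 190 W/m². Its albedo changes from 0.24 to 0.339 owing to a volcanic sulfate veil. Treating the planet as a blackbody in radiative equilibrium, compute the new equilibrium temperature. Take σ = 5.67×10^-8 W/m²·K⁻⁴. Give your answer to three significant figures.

With the new albedo, S(1−α₂)/4 = 31.40 W/m², so T₂ = 153.4 K.

153 K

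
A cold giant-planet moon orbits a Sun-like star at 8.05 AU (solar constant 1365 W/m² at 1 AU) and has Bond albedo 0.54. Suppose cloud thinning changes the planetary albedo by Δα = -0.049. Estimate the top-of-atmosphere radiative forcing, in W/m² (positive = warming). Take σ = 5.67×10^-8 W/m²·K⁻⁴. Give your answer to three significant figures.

Irradiance scales as 1/d², so S = 1365 W/m² × (1/8.05)² = 21.06 W/m².
The change in absorbed flux is Δ[S(1−α)/4] = −SΔα/4 = 0.2580 W/m².

0.258 W/m²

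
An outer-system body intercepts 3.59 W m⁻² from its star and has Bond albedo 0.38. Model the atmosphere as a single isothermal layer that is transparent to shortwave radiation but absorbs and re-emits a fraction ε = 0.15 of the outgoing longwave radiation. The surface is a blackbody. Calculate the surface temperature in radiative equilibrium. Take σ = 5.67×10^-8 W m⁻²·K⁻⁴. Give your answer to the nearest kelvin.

At the top of the atmosphere, σT_e⁴ = S(1−α)/4 = 0.5565 W m⁻², giving T_e = 55.97 K.
For a single slab of emissivity ε, T_s⁴ = 2T_e⁴/(2−ε); thus T_s = 55.97·(1.081)^(1/4) = 57.07 K.

57 kelvin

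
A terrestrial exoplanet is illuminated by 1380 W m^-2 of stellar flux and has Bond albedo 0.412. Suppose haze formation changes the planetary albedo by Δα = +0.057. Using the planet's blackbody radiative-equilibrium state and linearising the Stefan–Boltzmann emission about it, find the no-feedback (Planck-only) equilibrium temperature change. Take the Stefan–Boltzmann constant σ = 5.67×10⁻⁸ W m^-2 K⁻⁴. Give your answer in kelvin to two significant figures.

Unperturbed T_e = [1380·(1−0.412)/(4σ)]^¼ = 244.6 K.
TOA radiative forcing: ΔF = −S·Δα/4 = −1380·(+0.057)/4 = -19.66 W m^-2.
The Planck feedback parameter is 4σT_e³ = 3.318 W m^-2/K.
ΔT₀ = ΔF/λ_P = -19.66/3.318 = -5.93 K.

-5.9 kelvin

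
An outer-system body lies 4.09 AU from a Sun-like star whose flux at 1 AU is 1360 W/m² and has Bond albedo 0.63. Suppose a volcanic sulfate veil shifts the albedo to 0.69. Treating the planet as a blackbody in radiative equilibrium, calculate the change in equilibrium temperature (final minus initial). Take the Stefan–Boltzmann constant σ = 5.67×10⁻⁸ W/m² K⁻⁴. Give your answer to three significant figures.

Flux at the orbit: S = 1360/(4.09)² = 81.30 W/m².
With α = 0.63, T₁ = 107.3 K.
With α = 0.69, T₂ = 102.7 K.
Change: 102.7 − 107.3 = -4.643 K.

-4.64 K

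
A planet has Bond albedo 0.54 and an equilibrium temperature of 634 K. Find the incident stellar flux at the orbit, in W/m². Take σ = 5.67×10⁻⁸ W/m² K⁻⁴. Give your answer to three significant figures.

Invert the energy balance for S: S = 4σT⁴/(1−α).
The emitted flux is σT⁴ = 9161 W/m².
S = 4·9161/0.46 = 79660 W/m².

79700 W/m²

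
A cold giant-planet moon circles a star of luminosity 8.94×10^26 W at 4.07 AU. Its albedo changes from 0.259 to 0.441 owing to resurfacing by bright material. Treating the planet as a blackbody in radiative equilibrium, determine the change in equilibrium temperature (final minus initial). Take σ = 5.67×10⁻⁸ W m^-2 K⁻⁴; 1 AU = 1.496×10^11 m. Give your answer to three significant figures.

Orbital distance: d = 4.07 AU = 6.089×10^11 m.
S = L/(4πd²) = 191.9 W m^-2.
With α = 0.259, T₁ = 158.2 K.
With α = 0.441, T₂ = 147.5 K.
Change: 147.5 − 158.2 = -10.77 K.

-10.8 K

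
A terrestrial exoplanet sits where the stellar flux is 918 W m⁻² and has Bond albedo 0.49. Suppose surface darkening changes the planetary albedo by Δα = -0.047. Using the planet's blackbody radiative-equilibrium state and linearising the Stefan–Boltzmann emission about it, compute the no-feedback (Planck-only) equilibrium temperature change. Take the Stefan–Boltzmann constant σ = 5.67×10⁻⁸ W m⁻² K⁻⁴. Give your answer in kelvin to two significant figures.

Reference equilibrium: T_e = [S(1−α)/(4σ)]^(1/4) = 213.2 K.
The change in absorbed flux is Δ[S(1−α)/4] = −SΔα/4 = 10.79 W m⁻².
Planck response: λ_P = 4σT_e³ = 4·5.67×10⁻⁸·(213.2)³ = 2.196 W m⁻²/K.
ΔT₀ = ΔF/λ_P = 10.79/2.196 = 4.91 K.

4.9 K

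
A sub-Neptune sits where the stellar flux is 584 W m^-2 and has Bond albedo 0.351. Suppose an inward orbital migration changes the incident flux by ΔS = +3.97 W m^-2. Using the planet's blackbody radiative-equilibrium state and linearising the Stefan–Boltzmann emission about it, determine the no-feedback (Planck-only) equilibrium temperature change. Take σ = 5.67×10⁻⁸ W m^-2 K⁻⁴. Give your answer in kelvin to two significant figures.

The baseline emission temperature is T_e = 202.2 K.
ΔF = Δ[S(1−α)]/4 = (1−0.351)·+3.97/4 = 0.6441 W m^-2.
Planck response: λ_P = 4σT_e³ = 4·5.67×10⁻⁸·(202.2)³ = 1.875 W m^-2/K.
ΔT₀ = ΔF/λ_P = 0.6441/1.875 = 0.344 K.

0.34 kelvin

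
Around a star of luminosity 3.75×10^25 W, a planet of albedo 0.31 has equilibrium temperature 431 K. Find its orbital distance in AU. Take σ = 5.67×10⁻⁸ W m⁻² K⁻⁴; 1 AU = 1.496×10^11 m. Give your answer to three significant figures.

Required flux: S = 4σT⁴/(1−α) = 11340 W m⁻².
Then d = [L/(4πS)]^(1/2) = 1.622×10^10 m, i.e. 0.1084 AU.

0.108 AU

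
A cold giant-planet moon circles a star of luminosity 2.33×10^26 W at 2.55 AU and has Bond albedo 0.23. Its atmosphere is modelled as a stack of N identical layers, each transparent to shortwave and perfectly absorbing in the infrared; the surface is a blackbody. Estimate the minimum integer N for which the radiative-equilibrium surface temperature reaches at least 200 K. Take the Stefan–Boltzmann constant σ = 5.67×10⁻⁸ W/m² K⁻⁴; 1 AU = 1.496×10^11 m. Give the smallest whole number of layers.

d = 2.55 × 1.496×10^11 m = 3.815×10^11 m.
S = L/(4πd²) = 127.4 W/m².
The effective emission temperature is T_e = [S(1−α)/(4σ)]^¼ = 144.2 K.
Since T_s⁴ = (N+1)T_e⁴, we need N ≥ (T_s/T_e)⁴ − 1 = 2.699.
So N ≥ 2.699; the smallest integer is N = 3.

3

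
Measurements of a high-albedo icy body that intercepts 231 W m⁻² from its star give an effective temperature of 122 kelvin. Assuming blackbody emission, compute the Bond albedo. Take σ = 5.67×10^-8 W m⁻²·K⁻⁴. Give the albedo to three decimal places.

0.782

Rearranging the radiative balance, α = 1 − 4σT⁴/S.
σT⁴ = 12.56 W m⁻², so 4σT⁴ = 50.24 W m⁻².
1−α = 50.24/231.0 = 0.2175, so α = 0.7825.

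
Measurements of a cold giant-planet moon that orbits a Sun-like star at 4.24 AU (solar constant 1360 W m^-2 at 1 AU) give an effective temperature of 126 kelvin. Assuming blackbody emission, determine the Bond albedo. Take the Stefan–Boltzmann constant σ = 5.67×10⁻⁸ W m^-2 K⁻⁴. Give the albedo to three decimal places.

Flux at the orbit: S = 1360/(4.24)² = 75.65 W m^-2.
Rearranging the radiative balance, α = 1 − 4σT⁴/S.
4σT⁴ = 4·5.67×10⁻⁸·(126)⁴ = 57.16 W m^-2.
Hence α = 1 − 57.16/75.65 = 0.2444.

0.244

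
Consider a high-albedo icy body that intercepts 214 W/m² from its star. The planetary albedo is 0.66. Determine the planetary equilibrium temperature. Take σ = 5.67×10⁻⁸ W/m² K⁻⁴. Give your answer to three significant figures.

Absorbed flux (global mean): S(1−α)/4 = 214.0·0.34/4 = 18.19 W/m².
Set σT⁴ = 18.19 → T = (18.19/σ)^(1/4) = 133.8 K.

134 K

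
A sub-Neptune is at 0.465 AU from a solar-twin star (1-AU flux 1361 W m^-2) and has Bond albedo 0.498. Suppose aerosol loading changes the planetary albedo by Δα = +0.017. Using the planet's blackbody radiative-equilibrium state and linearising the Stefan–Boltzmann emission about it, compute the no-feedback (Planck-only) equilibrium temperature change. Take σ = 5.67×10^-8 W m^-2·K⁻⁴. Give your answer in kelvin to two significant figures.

Irradiance scales as 1/d², so S = 1361 W m^-2 × (1/0.465)² = 6294 W m^-2.
The baseline emission temperature is T_e = 343.6 K.
TOA radiative forcing: ΔF = −S·Δα/4 = −6294·(+0.017)/4 = -26.75 W m^-2.
Planck response: λ_P = 4σT_e³ = 4·5.67×10⁻⁸·(343.6)³ = 9.197 W m^-2/K.
Hence the no-feedback warming is ΔF/(4σT_e³) = -2.91 K.

-2.9 K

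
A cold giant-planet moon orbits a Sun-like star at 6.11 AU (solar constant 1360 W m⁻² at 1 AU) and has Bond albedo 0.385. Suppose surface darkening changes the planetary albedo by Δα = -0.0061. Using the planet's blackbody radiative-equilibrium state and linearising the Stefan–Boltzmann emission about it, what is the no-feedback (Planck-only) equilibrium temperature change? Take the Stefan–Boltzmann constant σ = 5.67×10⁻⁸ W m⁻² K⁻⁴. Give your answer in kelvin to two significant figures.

By the inverse-square law, S = 1360/6.11² = 36.43 W m⁻².
Unperturbed T_e = [36.43·(1−0.385)/(4σ)]^¼ = 99.69 K.
ΔF = −(S/4)Δα = −(36.43/4)×(-0.0061) = 0.05556 W m⁻².
Linearising σT⁴ gives d(σT⁴)/dT = 4σT_e³ = 0.2247 W m⁻² per K.
ΔT₀ = ΔF/λ_P = 0.05556/0.2247 = 0.247 K.

0.25 K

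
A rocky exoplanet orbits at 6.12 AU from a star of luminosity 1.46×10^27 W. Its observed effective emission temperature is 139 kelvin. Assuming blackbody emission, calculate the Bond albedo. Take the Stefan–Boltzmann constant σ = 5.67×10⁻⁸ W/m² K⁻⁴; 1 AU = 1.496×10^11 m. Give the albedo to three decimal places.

0.389

d = 6.12 × 1.496×10^11 m = 9.156×10^11 m.
S = L/(4πd²) = 138.6 W/m².
Energy balance: S(1−α)/4 = σT⁴, so 1−α = 4σT⁴/S.
4σT⁴ = 4·5.67×10⁻⁸·(139)⁴ = 84.66 W/m².
1−α = 84.66/138.6 = 0.6108, so α = 0.3892.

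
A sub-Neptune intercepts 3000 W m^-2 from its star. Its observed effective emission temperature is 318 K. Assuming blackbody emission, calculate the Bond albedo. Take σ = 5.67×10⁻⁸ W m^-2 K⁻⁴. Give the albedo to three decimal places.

From σT⁴ = S(1−α)/4 we invert for α: 1−α = 4σT⁴/S.
σT⁴ = 579.8 W m^-2, so 4σT⁴ = 2319 W m^-2.
1−α = 2319/3000 = 0.7731, so α = 0.2269.

0.227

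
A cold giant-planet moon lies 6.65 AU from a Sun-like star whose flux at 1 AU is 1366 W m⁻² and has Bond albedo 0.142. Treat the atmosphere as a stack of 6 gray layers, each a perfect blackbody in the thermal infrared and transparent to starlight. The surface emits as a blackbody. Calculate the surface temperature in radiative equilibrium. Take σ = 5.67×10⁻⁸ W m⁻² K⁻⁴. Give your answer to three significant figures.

169 K

By the inverse-square law, S = 1366/6.65² = 30.89 W m⁻².
OLR = S(1−α)/4 = 6.626 W m⁻²; the top layer radiates at T_e = 104.0 K.
With N = 6 opaque layers, T_s = (N+1)^(1/4)·T_e = 7^(1/4)·104.0 = 169.1 K.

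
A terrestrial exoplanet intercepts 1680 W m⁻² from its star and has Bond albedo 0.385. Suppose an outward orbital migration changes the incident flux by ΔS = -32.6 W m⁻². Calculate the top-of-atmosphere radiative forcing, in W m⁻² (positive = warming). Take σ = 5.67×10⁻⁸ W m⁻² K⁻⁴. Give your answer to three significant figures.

TOA radiative forcing: ΔF = (1−α)ΔS/4 = 0.615·(-32.6)/4 = -5.012 W m⁻².

-5.01 W m⁻²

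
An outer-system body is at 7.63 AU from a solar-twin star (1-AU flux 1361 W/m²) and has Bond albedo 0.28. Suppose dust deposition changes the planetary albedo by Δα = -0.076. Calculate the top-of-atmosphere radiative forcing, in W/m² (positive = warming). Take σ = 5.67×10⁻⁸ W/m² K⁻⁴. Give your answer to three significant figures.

Flux at the orbit: S = 1361/(7.63)² = 23.38 W/m².
TOA radiative forcing: ΔF = −S·Δα/4 = −23.38·(-0.076)/4 = 0.4442 W/m².

0.444 W/m²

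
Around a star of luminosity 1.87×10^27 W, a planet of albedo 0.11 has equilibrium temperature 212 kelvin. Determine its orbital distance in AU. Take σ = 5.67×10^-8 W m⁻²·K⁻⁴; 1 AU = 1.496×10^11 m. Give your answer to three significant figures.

The flux needed for this T is 4σT⁴/(1−0.11) = 514.8 W m⁻².
S = L/(4πd²) → d = √(L/4πS) = √(1.87×10^27/(4π·514.8)) = 5.377×10^11 m = 3.594 AU.

3.59 AU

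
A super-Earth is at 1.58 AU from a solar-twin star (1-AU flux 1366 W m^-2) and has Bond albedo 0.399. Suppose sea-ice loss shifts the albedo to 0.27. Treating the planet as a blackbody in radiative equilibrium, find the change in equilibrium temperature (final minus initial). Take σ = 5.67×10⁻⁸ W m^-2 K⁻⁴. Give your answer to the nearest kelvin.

Irradiance scales as 1/d², so S = 1366 W m^-2 × (1/1.58)² = 547.2 W m^-2.
Initial: T₁ = [S(1−0.399)/(4σ)]^(1/4) = 195.1 K.
With α = 0.27, T₂ = 204.9 K.
ΔT = T₂ − T₁ = 9.720 K.

10 K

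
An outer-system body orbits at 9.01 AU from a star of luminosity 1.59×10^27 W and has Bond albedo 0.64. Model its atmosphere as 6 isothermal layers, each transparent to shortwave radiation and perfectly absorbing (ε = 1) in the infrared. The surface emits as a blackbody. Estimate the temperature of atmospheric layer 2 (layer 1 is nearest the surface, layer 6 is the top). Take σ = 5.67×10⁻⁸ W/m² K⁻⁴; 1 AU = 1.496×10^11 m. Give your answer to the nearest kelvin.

d = 9.01 × 1.496×10^11 m = 1.348×10^12 m.
Spreading L over a sphere of radius d: S = 1.59×10^27/(4π·1.35×10^12²) = 69.64 W/m².
Top-of-atmosphere balance: σT_e⁴ = S(1−α)/4 = 6.268 W/m² → T_e = 102.5 K.
In the N-layer model, layer k (counted from the surface) has T_k = (N+1−k)^(1/4)·T_e.
T_2 = (5)^(1/4)·102.5 = 153.3 K.

153 K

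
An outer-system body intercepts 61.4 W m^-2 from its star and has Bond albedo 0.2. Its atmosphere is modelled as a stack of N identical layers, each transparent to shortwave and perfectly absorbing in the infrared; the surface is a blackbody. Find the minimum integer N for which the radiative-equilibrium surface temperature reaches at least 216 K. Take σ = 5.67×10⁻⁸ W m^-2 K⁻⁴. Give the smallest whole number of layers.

Top-of-atmosphere balance: σT_e⁴ = S(1−α)/4 = 12.28 W m^-2 → T_e = 121.3 K.
Need (N+1)T_e⁴ ≥ T_s⁴, i.e. N+1 ≥ (216/121.3)⁴ = 10.051.
So N ≥ 9.051; the smallest integer is N = 10.

10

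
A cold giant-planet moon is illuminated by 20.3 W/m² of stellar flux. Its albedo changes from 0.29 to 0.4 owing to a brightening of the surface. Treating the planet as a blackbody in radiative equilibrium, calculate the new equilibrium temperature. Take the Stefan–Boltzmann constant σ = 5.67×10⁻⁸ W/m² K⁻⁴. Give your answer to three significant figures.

85.6 kelvin

New equilibrium: T₂ = [(1−0.4)·20.30/(4σ)]^(1/4) = 85.61 K.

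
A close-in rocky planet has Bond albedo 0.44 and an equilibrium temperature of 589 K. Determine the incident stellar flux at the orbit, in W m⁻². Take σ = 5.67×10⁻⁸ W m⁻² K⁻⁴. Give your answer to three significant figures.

Invert the energy balance for S: S = 4σT⁴/(1−α).
The emitted flux is σT⁴ = 6824 W m⁻².
So S = 4×6824/(1−0.44) = 48740 W m⁻².

48700 W m⁻²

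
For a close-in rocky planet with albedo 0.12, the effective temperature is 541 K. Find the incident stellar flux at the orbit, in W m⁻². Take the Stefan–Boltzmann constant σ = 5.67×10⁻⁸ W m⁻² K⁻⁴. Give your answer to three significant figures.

22100 W m⁻²

Invert the energy balance for S: S = 4σT⁴/(1−α).
The emitted flux is σT⁴ = 4857 W m⁻².
S = 4·4857/0.88 = 22080 W m⁻².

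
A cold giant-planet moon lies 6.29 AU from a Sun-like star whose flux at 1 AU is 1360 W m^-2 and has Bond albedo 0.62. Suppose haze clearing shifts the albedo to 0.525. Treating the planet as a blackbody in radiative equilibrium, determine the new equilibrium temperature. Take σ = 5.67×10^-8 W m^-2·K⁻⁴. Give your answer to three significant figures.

By the inverse-square law, S = 1360/6.29² = 34.37 W m^-2.
With the new albedo, S(1−α₂)/4 = 4.082 W m^-2, so T₂ = 92.11 K.

92.1 K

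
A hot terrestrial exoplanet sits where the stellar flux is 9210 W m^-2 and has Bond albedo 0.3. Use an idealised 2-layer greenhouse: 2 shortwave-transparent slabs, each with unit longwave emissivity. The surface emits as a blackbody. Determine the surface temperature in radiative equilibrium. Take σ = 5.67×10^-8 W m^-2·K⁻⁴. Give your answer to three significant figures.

540 K

Top-of-atmosphere balance: σT_e⁴ = S(1−α)/4 = 1612 W m^-2 → T_e = 410.6 K.
For an N-layer opaque stack, T_s⁴ = (N+1)T_e⁴, hence T_s = (3)^(1/4)×410.6 K = 540.4 K.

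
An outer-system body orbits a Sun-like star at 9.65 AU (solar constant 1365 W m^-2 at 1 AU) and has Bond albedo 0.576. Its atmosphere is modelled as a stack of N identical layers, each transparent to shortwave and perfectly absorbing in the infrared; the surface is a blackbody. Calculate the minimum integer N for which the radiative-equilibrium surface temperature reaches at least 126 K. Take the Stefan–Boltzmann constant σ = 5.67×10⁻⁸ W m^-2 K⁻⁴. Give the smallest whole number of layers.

9

Flux at the orbit: S = 1365/(9.65)² = 14.66 W m^-2.
Top-of-atmosphere balance: σT_e⁴ = S(1−α)/4 = 1.554 W m^-2 → T_e = 72.35 K.
T_s = (N+1)^(1/4)·T_e ≥ 126 K requires N+1 ≥ (T_s/T_e)⁴ = (126/72.35)⁴ = 9.198.
Rounding up, N = 9.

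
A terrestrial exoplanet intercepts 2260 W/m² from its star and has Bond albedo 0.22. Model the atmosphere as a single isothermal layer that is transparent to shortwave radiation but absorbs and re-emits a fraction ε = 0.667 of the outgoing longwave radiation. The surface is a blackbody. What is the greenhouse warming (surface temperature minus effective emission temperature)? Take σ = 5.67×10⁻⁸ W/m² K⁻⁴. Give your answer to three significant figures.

The planet radiates to space at T_e = [S(1−α)/(4σ)]^(1/4) = 296.9 K.
Surface balance with a leaky layer gives σT_s⁴ = σT_e⁴·2/(2−ε), so T_s = T_e·[2/(2−0.667)]^(1/4) = 328.6 K.
T_s − T_e = 328.6 − 296.9 = 31.70 K.

31.7 kelvin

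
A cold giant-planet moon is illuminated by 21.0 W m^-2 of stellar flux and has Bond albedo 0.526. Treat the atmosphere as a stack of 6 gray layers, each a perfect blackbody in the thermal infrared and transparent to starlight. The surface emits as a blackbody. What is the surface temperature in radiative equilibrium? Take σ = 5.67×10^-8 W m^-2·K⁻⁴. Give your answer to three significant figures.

132 kelvin

The effective emission temperature is T_e = [S(1−α)/(4σ)]^¼ = 81.39 K.
With N = 6 opaque layers, T_s = (N+1)^(1/4)·T_e = 7^(1/4)·81.39 = 132.4 K.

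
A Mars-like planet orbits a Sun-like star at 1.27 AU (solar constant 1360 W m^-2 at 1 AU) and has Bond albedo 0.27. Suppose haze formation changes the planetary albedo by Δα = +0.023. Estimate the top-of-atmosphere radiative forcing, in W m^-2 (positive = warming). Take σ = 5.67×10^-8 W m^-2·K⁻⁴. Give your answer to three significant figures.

-4.85 W m^-2

Irradiance scales as 1/d², so S = 1360 W m^-2 × (1/1.27)² = 843.2 W m^-2.
ΔF = −(S/4)Δα = −(843.2/4)×(+0.023) = -4.848 W m^-2.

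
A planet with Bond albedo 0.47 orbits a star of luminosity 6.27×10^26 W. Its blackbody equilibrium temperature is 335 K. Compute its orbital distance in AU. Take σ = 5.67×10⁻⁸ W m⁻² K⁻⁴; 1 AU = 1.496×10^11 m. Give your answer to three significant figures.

Energy balance gives S = 4σT⁴/(1−α) = 5389 W m⁻².
From L = 4πd²S, d = √(6.27×10^26/(4π·5389)) = 9.622×10^10 m = 0.6432 AU.

0.643 AU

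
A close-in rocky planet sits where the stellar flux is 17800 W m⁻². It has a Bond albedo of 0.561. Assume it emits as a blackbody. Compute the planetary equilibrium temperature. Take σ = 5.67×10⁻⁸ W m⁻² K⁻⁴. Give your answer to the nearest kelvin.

431 K

The planet absorbs (1−α)S over its disc πR² and re-emits over 4πR², so the mean absorbed flux is (1−0.561)·17800/4 = 1954 W m⁻².
In equilibrium σT⁴ equals this, so T = 430.8 K.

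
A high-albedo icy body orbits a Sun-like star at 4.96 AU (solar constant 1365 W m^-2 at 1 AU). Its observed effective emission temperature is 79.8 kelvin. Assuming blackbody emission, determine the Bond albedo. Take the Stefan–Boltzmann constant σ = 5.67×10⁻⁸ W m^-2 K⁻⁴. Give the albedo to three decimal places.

0.834

By the inverse-square law, S = 1365/4.96² = 55.48 W m^-2.
Rearranging the radiative balance, α = 1 − 4σT⁴/S.
4σT⁴ = 4·5.67×10⁻⁸·(79.8)⁴ = 9.197 W m^-2.
1−α = 9.197/55.48 = 0.1658, so α = 0.8342.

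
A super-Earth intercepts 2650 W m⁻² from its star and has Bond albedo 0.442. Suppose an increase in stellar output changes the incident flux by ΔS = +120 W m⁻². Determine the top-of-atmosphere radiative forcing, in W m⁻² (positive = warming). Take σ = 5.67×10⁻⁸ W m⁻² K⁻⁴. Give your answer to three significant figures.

16.7 W m⁻²

Only a fraction (1−α) is absorbed and it's spread over 4πR², so ΔF = (1−α)ΔS/4 = 16.74 W m⁻².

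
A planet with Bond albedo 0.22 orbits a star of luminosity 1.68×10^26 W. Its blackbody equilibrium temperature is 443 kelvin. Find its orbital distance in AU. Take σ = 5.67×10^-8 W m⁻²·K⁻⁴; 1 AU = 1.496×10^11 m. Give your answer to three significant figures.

Required flux: S = 4σT⁴/(1−α) = 11200 W m⁻².
From L = 4πd²S, d = √(1.68×10^26/(4π·11200)) = 3.455×10^10 m = 0.2310 AU.

0.231 AU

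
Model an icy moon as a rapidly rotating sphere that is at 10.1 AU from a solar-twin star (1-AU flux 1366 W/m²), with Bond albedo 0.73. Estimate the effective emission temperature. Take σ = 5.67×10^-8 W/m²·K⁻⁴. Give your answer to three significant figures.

63.2 K

By the inverse-square law, S = 1366/10.1² = 13.39 W/m².
The planet absorbs (1−α)S over its disc πR² and re-emits over 4πR², so the mean absorbed flux is (1−0.73)·13.39/4 = 0.9039 W/m².
Set σT⁴ = 0.9039 → T = (0.9039/σ)^(1/4) = 63.19 K.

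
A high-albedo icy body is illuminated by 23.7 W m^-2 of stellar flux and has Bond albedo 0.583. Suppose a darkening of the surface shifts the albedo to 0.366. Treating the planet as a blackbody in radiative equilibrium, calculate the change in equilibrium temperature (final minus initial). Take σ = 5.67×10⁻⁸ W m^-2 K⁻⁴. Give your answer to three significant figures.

8.97 kelvin

Initial: T₁ = [S(1−0.583)/(4σ)]^(1/4) = 81.25 K.
After:  T₂ = [23.70·0.634/(4σ)]^(1/4) = 90.22 K.
ΔT = T₂ − T₁ = 8.972 K.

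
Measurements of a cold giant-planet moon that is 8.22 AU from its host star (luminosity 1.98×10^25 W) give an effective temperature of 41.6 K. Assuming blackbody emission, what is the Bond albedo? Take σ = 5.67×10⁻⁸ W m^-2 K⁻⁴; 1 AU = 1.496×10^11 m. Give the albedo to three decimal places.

d = 8.22 × 1.496×10^11 m = 1.230×10^12 m.
Flux at the orbit: S = L/(4πd²) = 1.98×10^25/(4π·(1.23×10^12)²) = 1.042 W m^-2.
Energy balance: S(1−α)/4 = σT⁴, so 1−α = 4σT⁴/S.
4σT⁴ = 4·5.67×10⁻⁸·(41.6)⁴ = 0.6792 W m^-2.
Hence α = 1 − 0.6792/1.042 = 0.3481.

0.348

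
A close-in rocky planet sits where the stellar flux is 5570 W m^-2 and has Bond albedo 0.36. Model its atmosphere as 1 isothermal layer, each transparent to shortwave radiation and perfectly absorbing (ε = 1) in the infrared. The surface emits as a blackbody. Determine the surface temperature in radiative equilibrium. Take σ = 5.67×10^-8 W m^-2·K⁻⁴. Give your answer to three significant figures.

Top-of-atmosphere balance: σT_e⁴ = S(1−α)/4 = 891.2 W m^-2 → T_e = 354.1 K.
For an N-layer opaque stack, T_s⁴ = (N+1)T_e⁴, hence T_s = (2)^(1/4)×354.1 K = 421.1 K.

421 K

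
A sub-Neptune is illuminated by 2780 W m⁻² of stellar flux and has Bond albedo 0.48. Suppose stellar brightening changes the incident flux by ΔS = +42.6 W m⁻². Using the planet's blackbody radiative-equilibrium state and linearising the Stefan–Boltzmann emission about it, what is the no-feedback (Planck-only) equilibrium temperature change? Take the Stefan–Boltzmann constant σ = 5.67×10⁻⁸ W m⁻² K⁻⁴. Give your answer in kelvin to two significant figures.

Reference equilibrium: T_e = [S(1−α)/(4σ)]^(1/4) = 282.6 K.
Only a fraction (1−α) is absorbed and it's spread over 4πR², so ΔF = (1−α)ΔS/4 = 5.538 W m⁻².
Linearising σT⁴ gives d(σT⁴)/dT = 4σT_e³ = 5.116 W m⁻² per K.
Hence the no-feedback warming is ΔF/(4σT_e³) = 1.08 K.

1.1 kelvin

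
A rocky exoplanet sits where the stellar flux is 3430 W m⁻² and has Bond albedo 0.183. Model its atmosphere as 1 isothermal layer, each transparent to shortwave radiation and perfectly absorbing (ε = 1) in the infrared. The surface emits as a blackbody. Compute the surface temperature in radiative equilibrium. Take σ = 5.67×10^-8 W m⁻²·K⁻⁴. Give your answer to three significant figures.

Top-of-atmosphere balance: σT_e⁴ = S(1−α)/4 = 700.6 W m⁻² → T_e = 333.4 K.
With N = 1 opaque layers, T_s = (N+1)^(1/4)·T_e = 2^(1/4)·333.4 = 396.5 K.

396 kelvin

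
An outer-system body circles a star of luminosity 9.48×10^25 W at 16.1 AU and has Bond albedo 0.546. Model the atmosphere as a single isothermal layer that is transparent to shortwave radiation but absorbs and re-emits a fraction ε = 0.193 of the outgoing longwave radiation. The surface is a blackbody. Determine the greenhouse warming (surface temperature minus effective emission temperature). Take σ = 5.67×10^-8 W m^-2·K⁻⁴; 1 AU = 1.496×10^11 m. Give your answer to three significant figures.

Orbital distance: d = 16.1 AU = 2.409×10^12 m.
S = L/(4πd²) = 1.300 W m^-2.
At the top of the atmosphere, σT_e⁴ = S(1−α)/4 = 0.1476 W m^-2, giving T_e = 40.17 K.
For a single slab of emissivity ε, T_s⁴ = 2T_e⁴/(2−ε); thus T_s = 40.17·(1.107)^(1/4) = 41.20 K.
Greenhouse warming: T_s − T_e = 1.032 K.

1.03 K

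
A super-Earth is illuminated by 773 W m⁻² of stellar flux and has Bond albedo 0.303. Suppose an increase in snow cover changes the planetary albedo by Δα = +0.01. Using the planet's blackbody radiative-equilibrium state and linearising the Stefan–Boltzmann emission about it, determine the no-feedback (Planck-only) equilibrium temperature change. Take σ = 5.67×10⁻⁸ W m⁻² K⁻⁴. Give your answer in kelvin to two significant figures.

-0.79 K

Reference equilibrium: T_e = [S(1−α)/(4σ)]^(1/4) = 220.8 K.
The change in absorbed flux is Δ[S(1−α)/4] = −SΔα/4 = -1.933 W m⁻².
The Planck feedback parameter is 4σT_e³ = 2.440 W m⁻²/K.
Hence the no-feedback warming is ΔF/(4σT_e³) = -0.792 K.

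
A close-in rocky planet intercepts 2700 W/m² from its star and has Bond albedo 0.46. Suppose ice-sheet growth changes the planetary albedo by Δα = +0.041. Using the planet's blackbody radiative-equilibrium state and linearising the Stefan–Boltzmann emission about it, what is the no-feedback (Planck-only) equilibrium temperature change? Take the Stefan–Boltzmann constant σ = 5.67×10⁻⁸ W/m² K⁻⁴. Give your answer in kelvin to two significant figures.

-5.4 K

Unperturbed T_e = [2700·(1−0.46)/(4σ)]^¼ = 283.2 K.
ΔF = −(S/4)Δα = −(2700/4)×(+0.041) = -27.68 W/m².
Linearising σT⁴ gives d(σT⁴)/dT = 4σT_e³ = 5.149 W/m² per K.
Hence the no-feedback warming is ΔF/(4σT_e³) = -5.37 K.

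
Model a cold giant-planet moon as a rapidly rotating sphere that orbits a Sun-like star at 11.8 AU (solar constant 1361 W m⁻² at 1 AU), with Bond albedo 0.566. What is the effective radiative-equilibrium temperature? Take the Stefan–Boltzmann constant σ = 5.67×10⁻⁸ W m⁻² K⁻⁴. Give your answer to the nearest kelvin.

66 K

By the inverse-square law, S = 1361/11.8² = 9.774 W m⁻².
Absorbed flux (global mean): S(1−α)/4 = 9.774·0.434/4 = 1.061 W m⁻².
In equilibrium σT⁴ equals this, so T = 65.76 K.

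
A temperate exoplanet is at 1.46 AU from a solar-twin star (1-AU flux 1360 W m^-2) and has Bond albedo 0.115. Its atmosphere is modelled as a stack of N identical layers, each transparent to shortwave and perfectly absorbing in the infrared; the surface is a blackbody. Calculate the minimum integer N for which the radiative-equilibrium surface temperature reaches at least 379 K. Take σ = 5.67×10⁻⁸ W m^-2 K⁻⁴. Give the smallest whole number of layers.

Irradiance scales as 1/d², so S = 1360 W m^-2 × (1/1.46)² = 638.0 W m^-2.
The effective emission temperature is T_e = [S(1−α)/(4σ)]^¼ = 223.4 K.
T_s = (N+1)^(1/4)·T_e ≥ 379 K requires N+1 ≥ (T_s/T_e)⁴ = (379/223.4)⁴ = 8.287.
The minimum whole number is N = 8.

8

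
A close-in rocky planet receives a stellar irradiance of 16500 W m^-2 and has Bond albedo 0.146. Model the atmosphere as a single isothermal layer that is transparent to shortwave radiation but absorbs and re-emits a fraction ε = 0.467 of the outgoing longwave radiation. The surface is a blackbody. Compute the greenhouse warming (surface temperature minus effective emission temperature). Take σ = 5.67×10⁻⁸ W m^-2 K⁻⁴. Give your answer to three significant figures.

The planet radiates to space at T_e = [S(1−α)/(4σ)]^(1/4) = 499.3 K.
For a single slab of emissivity ε, T_s⁴ = 2T_e⁴/(2−ε); thus T_s = 499.3·(1.305)^(1/4) = 533.6 K.
Greenhouse warming: T_s − T_e = 34.32 K.

34.3 kelvin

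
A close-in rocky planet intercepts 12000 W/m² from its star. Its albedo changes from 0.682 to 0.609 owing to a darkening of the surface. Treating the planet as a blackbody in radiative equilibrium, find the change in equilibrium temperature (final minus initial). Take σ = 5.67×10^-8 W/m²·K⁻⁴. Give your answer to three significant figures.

19.1 kelvin

Before: T₁ = [12000·0.318/(4σ)]^(1/4) = 360.2 K.
Final:   T₂ = [S(1−0.609)/(4σ)]^(1/4) = 379.3 K.
Change: 379.3 − 360.2 = 19.10 K.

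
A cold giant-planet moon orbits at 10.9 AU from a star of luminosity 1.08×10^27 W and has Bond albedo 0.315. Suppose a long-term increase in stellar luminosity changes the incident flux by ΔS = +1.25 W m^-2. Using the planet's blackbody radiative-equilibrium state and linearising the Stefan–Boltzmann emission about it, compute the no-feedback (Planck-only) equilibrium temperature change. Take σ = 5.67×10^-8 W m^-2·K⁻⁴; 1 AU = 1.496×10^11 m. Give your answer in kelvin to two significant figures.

d = 10.9 × 1.496×10^11 m = 1.631×10^12 m.
Spreading L over a sphere of radius d: S = 1.08×10^27/(4π·1.63×10^12²) = 32.32 W m^-2.
Reference equilibrium: T_e = [S(1−α)/(4σ)]^(1/4) = 99.40 K.
TOA radiative forcing: ΔF = (1−α)ΔS/4 = 0.685·(+1.25)/4 = 0.2141 W m^-2.
The Planck feedback parameter is 4σT_e³ = 0.2227 W m^-2/K.
ΔT₀ = ΔF/λ_P = 0.2141/0.2227 = 0.961 K.

0.96 kelvin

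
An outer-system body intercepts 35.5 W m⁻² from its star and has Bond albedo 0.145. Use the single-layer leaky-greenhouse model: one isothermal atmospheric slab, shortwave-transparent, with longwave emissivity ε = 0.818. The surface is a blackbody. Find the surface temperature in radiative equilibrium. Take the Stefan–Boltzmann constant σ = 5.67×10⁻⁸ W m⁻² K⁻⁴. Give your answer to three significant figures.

Effective emission temperature (TOA balance): σT_e⁴ = S(1−α)/4 = 7.588 W m⁻² → T_e = 107.6 K.
The surface balance (absorbed SW + ε·downward IR = σT_s⁴) with T_a⁴ = T_s⁴/2 reduces to T_s = T_e·[2/(2−ε)]^¼ = 122.7 K.

123 K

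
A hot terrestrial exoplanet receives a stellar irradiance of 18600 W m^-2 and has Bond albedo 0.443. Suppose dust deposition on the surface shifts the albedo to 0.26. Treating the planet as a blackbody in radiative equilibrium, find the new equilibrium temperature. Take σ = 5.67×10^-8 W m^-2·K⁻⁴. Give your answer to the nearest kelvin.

496 K

With the new albedo, S(1−α₂)/4 = 3441 W m^-2, so T₂ = 496.3 K.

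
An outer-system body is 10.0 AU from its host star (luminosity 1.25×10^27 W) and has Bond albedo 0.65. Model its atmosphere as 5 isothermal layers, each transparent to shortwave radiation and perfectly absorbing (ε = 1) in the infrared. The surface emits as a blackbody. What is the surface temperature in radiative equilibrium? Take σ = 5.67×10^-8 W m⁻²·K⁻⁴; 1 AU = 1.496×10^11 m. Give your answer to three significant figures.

Orbital distance: d = 10.0 AU = 1.496×10^12 m.
Spreading L over a sphere of radius d: S = 1.25×10^27/(4π·1.50×10^12²) = 44.45 W m⁻².
OLR = S(1−α)/4 = 3.889 W m⁻²; the top layer radiates at T_e = 91.01 K.
With N = 5 opaque layers, T_s = (N+1)^(1/4)·T_e = 6^(1/4)·91.01 = 142.4 K.

142 kelvin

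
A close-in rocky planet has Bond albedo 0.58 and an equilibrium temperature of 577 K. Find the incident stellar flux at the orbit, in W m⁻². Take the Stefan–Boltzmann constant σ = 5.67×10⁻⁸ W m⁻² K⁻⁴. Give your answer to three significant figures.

Invert the energy balance for S: S = 4σT⁴/(1−α).
The emitted flux is σT⁴ = 6285 W m⁻².
So S = 4×6285/(1−0.58) = 59850 W m⁻².

59900 W m⁻²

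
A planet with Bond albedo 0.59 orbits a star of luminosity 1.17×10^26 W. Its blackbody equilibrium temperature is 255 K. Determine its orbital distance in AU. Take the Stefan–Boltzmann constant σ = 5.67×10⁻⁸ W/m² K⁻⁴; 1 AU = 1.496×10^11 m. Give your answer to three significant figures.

The flux needed for this T is 4σT⁴/(1−0.59) = 2339 W/m².
Then d = [L/(4πS)]^(1/2) = 6.309×10^10 m, i.e. 0.4217 AU.

0.422 AU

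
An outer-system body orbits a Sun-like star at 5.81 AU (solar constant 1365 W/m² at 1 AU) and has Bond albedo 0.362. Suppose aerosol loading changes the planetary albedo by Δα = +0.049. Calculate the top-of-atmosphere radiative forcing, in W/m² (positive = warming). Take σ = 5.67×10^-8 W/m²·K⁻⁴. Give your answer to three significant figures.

-0.495 W/m²

By the inverse-square law, S = 1365/5.81² = 40.44 W/m².
The change in absorbed flux is Δ[S(1−α)/4] = −SΔα/4 = -0.4954 W/m².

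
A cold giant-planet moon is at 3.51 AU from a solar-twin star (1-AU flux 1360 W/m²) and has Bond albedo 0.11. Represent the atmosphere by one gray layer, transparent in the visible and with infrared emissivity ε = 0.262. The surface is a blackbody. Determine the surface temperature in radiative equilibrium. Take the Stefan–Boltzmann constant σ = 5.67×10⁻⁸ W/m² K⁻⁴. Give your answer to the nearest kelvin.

149 K

By the inverse-square law, S = 1360/3.51² = 110.4 W/m².
Effective emission temperature (TOA balance): σT_e⁴ = S(1−α)/4 = 24.56 W/m² → T_e = 144.3 K.
For a single slab of emissivity ε, T_s⁴ = 2T_e⁴/(2−ε); thus T_s = 144.3·(1.151)^(1/4) = 149.4 K.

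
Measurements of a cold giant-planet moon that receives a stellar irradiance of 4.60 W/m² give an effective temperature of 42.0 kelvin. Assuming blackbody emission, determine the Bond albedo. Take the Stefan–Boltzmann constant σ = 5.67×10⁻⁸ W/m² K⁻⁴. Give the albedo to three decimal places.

0.847

Energy balance: S(1−α)/4 = σT⁴, so 1−α = 4σT⁴/S.
σT⁴ = 0.1764 W/m², so 4σT⁴ = 0.7057 W/m².
1−α = 0.7057/4.600 = 0.1534, so α = 0.8466.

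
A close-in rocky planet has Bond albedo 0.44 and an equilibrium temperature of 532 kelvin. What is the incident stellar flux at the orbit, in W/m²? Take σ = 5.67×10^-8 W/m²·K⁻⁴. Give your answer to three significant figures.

From S(1−α)/4 = σT⁴: S = 4σT⁴/(1−α).
The emitted flux is σT⁴ = 4542 W/m².
So S = 4×4542/(1−0.44) = 32440 W/m².

32400 W/m²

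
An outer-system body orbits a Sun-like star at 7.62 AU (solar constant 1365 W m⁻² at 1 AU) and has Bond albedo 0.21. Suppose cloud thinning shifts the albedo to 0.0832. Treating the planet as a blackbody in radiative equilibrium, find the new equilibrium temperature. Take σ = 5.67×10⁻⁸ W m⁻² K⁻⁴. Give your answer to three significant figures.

98.7 kelvin

By the inverse-square law, S = 1365/7.62² = 23.51 W m⁻².
New equilibrium: T₂ = [(1−0.0832)·23.51/(4σ)]^(1/4) = 98.73 K.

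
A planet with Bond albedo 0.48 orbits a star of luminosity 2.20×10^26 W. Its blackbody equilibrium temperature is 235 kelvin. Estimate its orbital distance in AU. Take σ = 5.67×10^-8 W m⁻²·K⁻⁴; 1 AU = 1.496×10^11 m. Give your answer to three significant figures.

0.767 AU

Energy balance gives S = 4σT⁴/(1−α) = 1330 W m⁻².
From L = 4πd²S, d = √(2.20×10^26/(4π·1330)) = 1.147×10^11 m = 0.7669 AU.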